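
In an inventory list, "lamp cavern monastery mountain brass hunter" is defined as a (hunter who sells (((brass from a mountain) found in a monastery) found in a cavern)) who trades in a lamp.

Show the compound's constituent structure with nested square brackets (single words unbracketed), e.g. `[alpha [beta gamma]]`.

At the top level: head "hunter" (specifically "cavern monastery mountain brass hunter"); modifier "lamp".
"cavern monastery mountain brass hunter" → head "hunter", modifier "cavern monastery mountain brass".
"cavern monastery mountain brass" → head "brass" (specifically "monastery mountain brass"), modifier "cavern".
"monastery mountain brass" → head "brass" (specifically "mountain brass"), modifier "monastery".
"mountain brass" → head "brass", modifier "mountain".
Assembled: [lamp [[cavern [monastery [mountain brass]]] hunter]].

[lamp [[cavern [monastery [mountain brass]]] hunter]]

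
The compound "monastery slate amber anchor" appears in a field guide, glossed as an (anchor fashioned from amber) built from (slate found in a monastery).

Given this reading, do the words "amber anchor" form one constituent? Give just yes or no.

yes

The paraphrase groups the words so that "amber anchor" is one unit: it corresponds to a single parenthesized sub-phrase.
The full structure is [[monastery slate] [amber anchor]], in which [amber anchor] is a constituent.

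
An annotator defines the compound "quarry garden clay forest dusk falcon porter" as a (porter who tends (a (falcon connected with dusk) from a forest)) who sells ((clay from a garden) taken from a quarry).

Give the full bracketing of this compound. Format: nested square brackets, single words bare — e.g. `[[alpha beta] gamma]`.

[[quarry [garden clay]] [[forest [dusk falcon]] porter]]

At the top level: head "porter" (specifically "forest dusk falcon porter"); modifier "quarry garden clay".
Within "quarry garden clay", the head is "clay" (specifically "garden clay") and the modifier is "quarry".
Within "garden clay", the head is "clay" and the modifier is "garden".
Within "forest dusk falcon porter", the head is "porter" and the modifier is "forest dusk falcon".
Within "forest dusk falcon", the head is "falcon" (specifically "dusk falcon") and the modifier is "forest".
Within "dusk falcon", the head is "falcon" and the modifier is "dusk".
So the structure is [[quarry [garden clay]] [[forest [dusk falcon]] porter]].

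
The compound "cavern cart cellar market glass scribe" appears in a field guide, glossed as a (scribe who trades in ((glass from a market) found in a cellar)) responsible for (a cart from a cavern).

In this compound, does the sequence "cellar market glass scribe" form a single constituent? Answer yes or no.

yes

The paraphrase groups the words so that "cellar market glass scribe" is one unit: it corresponds to a single parenthesized sub-phrase.
The full structure is [[cavern cart] [[cellar [market glass]] scribe]], in which [cellar market glass scribe] is a constituent.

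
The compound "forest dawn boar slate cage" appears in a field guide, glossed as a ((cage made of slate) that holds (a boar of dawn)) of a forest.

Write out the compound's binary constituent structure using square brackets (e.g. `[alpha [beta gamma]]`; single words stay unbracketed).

At the top level: head "cage" (specifically "dawn boar slate cage"); modifier "forest".
Inside "dawn boar slate cage": head "cage" (specifically "slate cage"), modifier "dawn boar".
Inside "dawn boar": head "boar", modifier "dawn".
Inside "slate cage": head "cage", modifier "slate".
So the structure is [forest [[dawn boar] [slate cage]]].

[forest [[dawn boar] [slate cage]]]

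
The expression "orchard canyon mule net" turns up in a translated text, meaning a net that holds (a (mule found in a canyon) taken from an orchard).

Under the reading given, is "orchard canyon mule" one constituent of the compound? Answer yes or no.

The paraphrase groups the words so that "orchard canyon mule" is one unit: it corresponds to a single parenthesized sub-phrase.
The full structure is [[orchard [canyon mule]] net], in which [orchard canyon mule] is a constituent.

yes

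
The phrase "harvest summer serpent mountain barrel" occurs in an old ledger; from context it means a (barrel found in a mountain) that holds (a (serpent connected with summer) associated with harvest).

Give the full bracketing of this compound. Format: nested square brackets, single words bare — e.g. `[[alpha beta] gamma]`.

[[harvest [summer serpent]] [mountain barrel]]

At the top level: head "barrel" (specifically "mountain barrel"); modifier "harvest summer serpent".
"harvest summer serpent" → head "serpent" (specifically "summer serpent"), modifier "harvest".
"summer serpent" → head "serpent", modifier "summer".
"mountain barrel" → head "barrel", modifier "mountain".
So the structure is [[harvest [summer serpent]] [mountain barrel]].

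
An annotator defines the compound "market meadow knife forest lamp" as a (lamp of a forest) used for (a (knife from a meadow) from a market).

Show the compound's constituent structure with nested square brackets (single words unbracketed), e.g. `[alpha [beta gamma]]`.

[[market [meadow knife]] [forest lamp]]

Overall it is a kind of lamp (specifically "forest lamp"); the modifier is "market meadow knife".
Within "market meadow knife", the head is "knife" (specifically "meadow knife") and the modifier is "market".
Within "meadow knife", the head is "knife" and the modifier is "meadow".
Within "forest lamp", the head is "lamp" and the modifier is "forest".
Assembled: [[market [meadow knife]] [forest lamp]].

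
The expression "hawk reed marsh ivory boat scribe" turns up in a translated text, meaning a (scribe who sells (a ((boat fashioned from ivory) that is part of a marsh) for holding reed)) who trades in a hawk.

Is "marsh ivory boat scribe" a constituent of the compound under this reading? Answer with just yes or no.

The top-level split is [hawk] [reed marsh ivory boat scribe]; the full structure is [hawk [[reed [marsh [ivory boat]]] scribe]].
"marsh ivory boat scribe" straddles a constituent boundary, so it is not a single unit.

no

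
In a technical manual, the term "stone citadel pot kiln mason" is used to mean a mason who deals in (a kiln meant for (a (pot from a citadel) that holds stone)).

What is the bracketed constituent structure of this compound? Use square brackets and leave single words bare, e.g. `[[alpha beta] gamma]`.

[[[stone [citadel pot]] kiln] mason]

The outermost head in the paraphrase is "mason", modified by "stone citadel pot kiln".
Within "stone citadel pot kiln", the head is "kiln" and the modifier is "stone citadel pot".
Within "stone citadel pot", the head is "pot" (specifically "citadel pot") and the modifier is "stone".
Within "citadel pot", the head is "pot" and the modifier is "citadel".
Assembled: [[[stone [citadel pot]] kiln] mason].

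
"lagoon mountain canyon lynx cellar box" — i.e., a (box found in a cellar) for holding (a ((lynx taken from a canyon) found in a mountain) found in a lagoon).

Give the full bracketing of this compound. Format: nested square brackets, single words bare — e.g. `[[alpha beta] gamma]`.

[[lagoon [mountain [canyon lynx]]] [cellar box]]

The outermost head in the paraphrase is "box" (specifically "cellar box"), modified by "lagoon mountain canyon lynx".
Inside "lagoon mountain canyon lynx": head "lynx" (specifically "mountain canyon lynx"), modifier "lagoon".
Inside "mountain canyon lynx": head "lynx" (specifically "canyon lynx"), modifier "mountain".
Inside "canyon lynx": head "lynx", modifier "canyon".
Inside "cellar box": head "box", modifier "cellar".
Assembled: [[lagoon [mountain [canyon lynx]]] [cellar box]].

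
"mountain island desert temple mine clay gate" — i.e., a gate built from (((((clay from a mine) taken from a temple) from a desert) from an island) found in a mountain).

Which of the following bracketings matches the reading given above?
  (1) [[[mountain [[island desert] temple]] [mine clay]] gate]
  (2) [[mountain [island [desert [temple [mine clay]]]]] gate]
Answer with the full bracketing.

The paraphrase's head is the "gate" part ("gate"); its modifier is "mountain island desert temple mine clay".
That top-level split, carried through the inner groups, gives [[mountain [island [desert [temple [mine clay]]]]] gate].

[[mountain [island [desert [temple [mine clay]]]]] gate]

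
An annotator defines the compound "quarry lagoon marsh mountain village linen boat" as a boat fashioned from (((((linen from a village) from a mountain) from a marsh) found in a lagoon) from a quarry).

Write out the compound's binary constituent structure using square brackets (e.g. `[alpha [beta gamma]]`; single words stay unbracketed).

Whole compound: head "boat", modifier "quarry lagoon marsh mountain village linen".
"quarry lagoon marsh mountain village linen" → head "linen" (specifically "lagoon marsh mountain village linen"), modifier "quarry".
"lagoon marsh mountain village linen" → head "linen" (specifically "marsh mountain village linen"), modifier "lagoon".
"marsh mountain village linen" → head "linen" (specifically "mountain village linen"), modifier "marsh".
"mountain village linen" → head "linen" (specifically "village linen"), modifier "mountain".
"village linen" → head "linen", modifier "village".
Assembled: [[quarry [lagoon [marsh [mountain [village linen]]]]] boat].

[[quarry [lagoon [marsh [mountain [village linen]]]]] boat]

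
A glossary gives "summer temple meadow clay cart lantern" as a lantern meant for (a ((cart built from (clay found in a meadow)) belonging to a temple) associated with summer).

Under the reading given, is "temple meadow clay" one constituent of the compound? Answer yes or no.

The top-level split is [summer temple meadow clay cart] [lantern]; the full structure is [[summer [temple [[meadow clay] cart]]] lantern].
"temple meadow clay" straddles a constituent boundary, so it is not a single unit.

no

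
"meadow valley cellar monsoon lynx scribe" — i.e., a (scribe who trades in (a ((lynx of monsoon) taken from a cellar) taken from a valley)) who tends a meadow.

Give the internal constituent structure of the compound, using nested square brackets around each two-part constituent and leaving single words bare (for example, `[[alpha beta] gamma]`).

Overall it is a kind of scribe (specifically "valley cellar monsoon lynx scribe"); the modifier is "meadow".
"valley cellar monsoon lynx scribe" → head "scribe", modifier "valley cellar monsoon lynx".
"valley cellar monsoon lynx" → head "lynx" (specifically "cellar monsoon lynx"), modifier "valley".
"cellar monsoon lynx" → head "lynx" (specifically "monsoon lynx"), modifier "cellar".
"monsoon lynx" → head "lynx", modifier "monsoon".
So the structure is [meadow [[valley [cellar [monsoon lynx]]] scribe]].

[meadow [[valley [cellar [monsoon lynx]]] scribe]]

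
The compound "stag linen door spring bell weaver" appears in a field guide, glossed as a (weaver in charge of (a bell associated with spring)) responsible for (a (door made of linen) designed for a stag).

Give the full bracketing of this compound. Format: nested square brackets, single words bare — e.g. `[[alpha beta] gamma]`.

At the top level: head "weaver" (specifically "spring bell weaver"); modifier "stag linen door".
Inside "stag linen door": head "door" (specifically "linen door"), modifier "stag".
Inside "linen door": head "door", modifier "linen".
Inside "spring bell weaver": head "weaver", modifier "spring bell".
Inside "spring bell": head "bell", modifier "spring".
Putting it together: [[stag [linen door]] [[spring bell] weaver]].

[[stag [linen door]] [[spring bell] weaver]]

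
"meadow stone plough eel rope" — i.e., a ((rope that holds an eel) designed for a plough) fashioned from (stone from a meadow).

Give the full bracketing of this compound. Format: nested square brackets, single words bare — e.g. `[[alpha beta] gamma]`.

Whole compound: head "rope" (specifically "plough eel rope"), modifier "meadow stone".
"meadow stone" → head "stone", modifier "meadow".
"plough eel rope" → head "rope" (specifically "eel rope"), modifier "plough".
"eel rope" → head "rope", modifier "eel".
Putting it together: [[meadow stone] [plough [eel rope]]].

[[meadow stone] [plough [eel rope]]]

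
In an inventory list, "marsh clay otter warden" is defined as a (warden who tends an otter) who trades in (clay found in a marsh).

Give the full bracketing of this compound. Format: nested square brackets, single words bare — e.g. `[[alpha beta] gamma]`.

[[marsh clay] [otter warden]]

The outermost head in the paraphrase is "warden" (specifically "otter warden"), modified by "marsh clay".
"marsh clay" → head "clay", modifier "marsh".
"otter warden" → head "warden", modifier "otter".
So the structure is [[marsh clay] [otter warden]].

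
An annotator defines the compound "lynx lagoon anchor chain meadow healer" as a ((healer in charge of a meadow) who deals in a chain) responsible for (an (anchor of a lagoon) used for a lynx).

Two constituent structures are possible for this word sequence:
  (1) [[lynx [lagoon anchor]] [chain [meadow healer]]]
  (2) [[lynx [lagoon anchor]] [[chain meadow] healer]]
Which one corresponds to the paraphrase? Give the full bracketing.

The paraphrase's head is the "healer" part ("chain meadow healer"); its modifier is "lynx lagoon anchor".
That top-level split, carried through the inner groups, gives [[lynx [lagoon anchor]] [chain [meadow healer]]].

[[lynx [lagoon anchor]] [chain [meadow healer]]]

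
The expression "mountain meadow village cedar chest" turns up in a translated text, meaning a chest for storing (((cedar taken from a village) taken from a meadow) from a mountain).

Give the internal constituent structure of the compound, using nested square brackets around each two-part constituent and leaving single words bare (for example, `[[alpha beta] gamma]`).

Whole compound: head "chest", modifier "mountain meadow village cedar".
Inside "mountain meadow village cedar": head "cedar" (specifically "meadow village cedar"), modifier "mountain".
Inside "meadow village cedar": head "cedar" (specifically "village cedar"), modifier "meadow".
Inside "village cedar": head "cedar", modifier "village".
Putting it together: [[mountain [meadow [village cedar]]] chest].

[[mountain [meadow [village cedar]]] chest]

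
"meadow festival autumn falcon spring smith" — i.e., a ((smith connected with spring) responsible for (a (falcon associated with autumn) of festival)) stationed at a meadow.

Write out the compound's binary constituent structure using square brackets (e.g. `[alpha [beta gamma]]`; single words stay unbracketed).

Whole compound: head "smith" (specifically "festival autumn falcon spring smith"), modifier "meadow".
Within "festival autumn falcon spring smith", the head is "smith" (specifically "spring smith") and the modifier is "festival autumn falcon".
Within "festival autumn falcon", the head is "falcon" (specifically "autumn falcon") and the modifier is "festival".
Within "autumn falcon", the head is "falcon" and the modifier is "autumn".
Within "spring smith", the head is "smith" and the modifier is "spring".
Assembled: [meadow [[festival [autumn falcon]] [spring smith]]].

[meadow [[festival [autumn falcon]] [spring smith]]]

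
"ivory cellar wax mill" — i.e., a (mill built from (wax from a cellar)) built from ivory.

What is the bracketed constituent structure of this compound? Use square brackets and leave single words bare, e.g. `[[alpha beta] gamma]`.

[ivory [[cellar wax] mill]]

At the top level: head "mill" (specifically "cellar wax mill"); modifier "ivory".
Inside "cellar wax mill": head "mill", modifier "cellar wax".
Inside "cellar wax": head "wax", modifier "cellar".
Assembled: [ivory [[cellar wax] mill]].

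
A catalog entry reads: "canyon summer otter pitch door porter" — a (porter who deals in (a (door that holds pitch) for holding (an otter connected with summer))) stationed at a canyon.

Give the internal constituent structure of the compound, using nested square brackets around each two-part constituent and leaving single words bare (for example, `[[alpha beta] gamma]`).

[canyon [[[summer otter] [pitch door]] porter]]

The outermost head in the paraphrase is "porter" (specifically "summer otter pitch door porter"), modified by "canyon".
"summer otter pitch door porter" → head "porter", modifier "summer otter pitch door".
"summer otter pitch door" → head "door" (specifically "pitch door"), modifier "summer otter".
"summer otter" → head "otter", modifier "summer".
"pitch door" → head "door", modifier "pitch".
So the structure is [canyon [[[summer otter] [pitch door]] porter]].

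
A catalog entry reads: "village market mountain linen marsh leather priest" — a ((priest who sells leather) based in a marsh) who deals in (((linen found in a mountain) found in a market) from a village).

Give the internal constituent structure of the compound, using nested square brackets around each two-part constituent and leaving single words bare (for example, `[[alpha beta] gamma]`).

[[village [market [mountain linen]]] [marsh [leather priest]]]

At the top level: head "priest" (specifically "marsh leather priest"); modifier "village market mountain linen".
Within "village market mountain linen", the head is "linen" (specifically "market mountain linen") and the modifier is "village".
Within "market mountain linen", the head is "linen" (specifically "mountain linen") and the modifier is "market".
Within "mountain linen", the head is "linen" and the modifier is "mountain".
Within "marsh leather priest", the head is "priest" (specifically "leather priest") and the modifier is "marsh".
Within "leather priest", the head is "priest" and the modifier is "leather".
So the structure is [[village [market [mountain linen]]] [marsh [leather priest]]].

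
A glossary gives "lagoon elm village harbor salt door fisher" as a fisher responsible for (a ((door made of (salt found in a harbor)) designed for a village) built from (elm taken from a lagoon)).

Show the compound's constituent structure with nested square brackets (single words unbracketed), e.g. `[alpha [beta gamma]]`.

At the top level: head "fisher"; modifier "lagoon elm village harbor salt door".
Within "lagoon elm village harbor salt door", the head is "door" (specifically "village harbor salt door") and the modifier is "lagoon elm".
Within "lagoon elm", the head is "elm" and the modifier is "lagoon".
Within "village harbor salt door", the head is "door" (specifically "harbor salt door") and the modifier is "village".
Within "harbor salt door", the head is "door" and the modifier is "harbor salt".
Within "harbor salt", the head is "salt" and the modifier is "harbor".
Putting it together: [[[lagoon elm] [village [[harbor salt] door]]] fisher].

[[[lagoon elm] [village [[harbor salt] door]]] fisher]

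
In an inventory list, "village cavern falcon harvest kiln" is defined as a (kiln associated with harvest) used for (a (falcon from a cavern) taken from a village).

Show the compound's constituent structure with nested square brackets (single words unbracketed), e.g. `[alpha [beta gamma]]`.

Overall it is a kind of kiln (specifically "harvest kiln"); the modifier is "village cavern falcon".
Within "village cavern falcon", the head is "falcon" (specifically "cavern falcon") and the modifier is "village".
Within "cavern falcon", the head is "falcon" and the modifier is "cavern".
Within "harvest kiln", the head is "kiln" and the modifier is "harvest".
Putting it together: [[village [cavern falcon]] [harvest kiln]].

[[village [cavern falcon]] [harvest kiln]]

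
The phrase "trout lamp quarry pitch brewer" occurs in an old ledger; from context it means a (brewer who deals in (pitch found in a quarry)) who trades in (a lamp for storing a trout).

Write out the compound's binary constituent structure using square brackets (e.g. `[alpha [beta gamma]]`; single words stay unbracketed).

[[trout lamp] [[quarry pitch] brewer]]

Whole compound: head "brewer" (specifically "quarry pitch brewer"), modifier "trout lamp".
Within "trout lamp", the head is "lamp" and the modifier is "trout".
Within "quarry pitch brewer", the head is "brewer" and the modifier is "quarry pitch".
Within "quarry pitch", the head is "pitch" and the modifier is "quarry".
Assembled: [[trout lamp] [[quarry pitch] brewer]].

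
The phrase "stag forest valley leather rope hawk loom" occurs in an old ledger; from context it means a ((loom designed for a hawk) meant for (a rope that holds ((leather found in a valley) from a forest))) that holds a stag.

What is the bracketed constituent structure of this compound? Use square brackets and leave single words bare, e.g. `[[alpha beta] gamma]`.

Whole compound: head "loom" (specifically "forest valley leather rope hawk loom"), modifier "stag".
Within "forest valley leather rope hawk loom", the head is "loom" (specifically "hawk loom") and the modifier is "forest valley leather rope".
Within "forest valley leather rope", the head is "rope" and the modifier is "forest valley leather".
Within "forest valley leather", the head is "leather" (specifically "valley leather") and the modifier is "forest".
Within "valley leather", the head is "leather" and the modifier is "valley".
Within "hawk loom", the head is "loom" and the modifier is "hawk".
So the structure is [stag [[[forest [valley leather]] rope] [hawk loom]]].

[stag [[[forest [valley leather]] rope] [hawk loom]]]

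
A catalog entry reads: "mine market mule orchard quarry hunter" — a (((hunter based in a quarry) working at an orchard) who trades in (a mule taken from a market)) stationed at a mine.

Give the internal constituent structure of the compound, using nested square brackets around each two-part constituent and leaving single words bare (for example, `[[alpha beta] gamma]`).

[mine [[market mule] [orchard [quarry hunter]]]]

The outermost head in the paraphrase is "hunter" (specifically "market mule orchard quarry hunter"), modified by "mine".
Within "market mule orchard quarry hunter", the head is "hunter" (specifically "orchard quarry hunter") and the modifier is "market mule".
Within "market mule", the head is "mule" and the modifier is "market".
Within "orchard quarry hunter", the head is "hunter" (specifically "quarry hunter") and the modifier is "orchard".
Within "quarry hunter", the head is "hunter" and the modifier is "quarry".
So the structure is [mine [[market mule] [orchard [quarry hunter]]]].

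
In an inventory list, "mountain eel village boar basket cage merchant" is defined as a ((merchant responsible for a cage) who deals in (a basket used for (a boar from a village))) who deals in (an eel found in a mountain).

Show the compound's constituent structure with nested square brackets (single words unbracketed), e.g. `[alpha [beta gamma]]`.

Overall it is a kind of merchant (specifically "village boar basket cage merchant"); the modifier is "mountain eel".
Within "mountain eel", the head is "eel" and the modifier is "mountain".
Within "village boar basket cage merchant", the head is "merchant" (specifically "cage merchant") and the modifier is "village boar basket".
Within "village boar basket", the head is "basket" and the modifier is "village boar".
Within "village boar", the head is "boar" and the modifier is "village".
Within "cage merchant", the head is "merchant" and the modifier is "cage".
Assembled: [[mountain eel] [[[village boar] basket] [cage merchant]]].

[[mountain eel] [[[village boar] basket] [cage merchant]]]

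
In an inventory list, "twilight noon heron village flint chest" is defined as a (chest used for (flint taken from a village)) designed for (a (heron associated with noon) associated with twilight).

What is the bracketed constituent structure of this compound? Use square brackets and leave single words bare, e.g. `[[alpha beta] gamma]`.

[[twilight [noon heron]] [[village flint] chest]]

At the top level: head "chest" (specifically "village flint chest"); modifier "twilight noon heron".
Within "twilight noon heron", the head is "heron" (specifically "noon heron") and the modifier is "twilight".
Within "noon heron", the head is "heron" and the modifier is "noon".
Within "village flint chest", the head is "chest" and the modifier is "village flint".
Within "village flint", the head is "flint" and the modifier is "village".
Putting it together: [[twilight [noon heron]] [[village flint] chest]].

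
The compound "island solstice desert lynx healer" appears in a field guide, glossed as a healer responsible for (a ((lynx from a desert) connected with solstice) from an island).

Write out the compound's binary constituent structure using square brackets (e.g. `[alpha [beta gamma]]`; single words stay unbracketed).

[[island [solstice [desert lynx]]] healer]

Whole compound: head "healer", modifier "island solstice desert lynx".
Within "island solstice desert lynx", the head is "lynx" (specifically "solstice desert lynx") and the modifier is "island".
Within "solstice desert lynx", the head is "lynx" (specifically "desert lynx") and the modifier is "solstice".
Within "desert lynx", the head is "lynx" and the modifier is "desert".
Assembled: [[island [solstice [desert lynx]]] healer].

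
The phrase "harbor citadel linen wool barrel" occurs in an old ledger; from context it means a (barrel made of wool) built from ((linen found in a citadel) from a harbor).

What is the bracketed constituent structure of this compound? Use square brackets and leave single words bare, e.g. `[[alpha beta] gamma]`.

The outermost head in the paraphrase is "barrel" (specifically "wool barrel"), modified by "harbor citadel linen".
Inside "harbor citadel linen": head "linen" (specifically "citadel linen"), modifier "harbor".
Inside "citadel linen": head "linen", modifier "citadel".
Inside "wool barrel": head "barrel", modifier "wool".
Assembled: [[harbor [citadel linen]] [wool barrel]].

[[harbor [citadel linen]] [wool barrel]]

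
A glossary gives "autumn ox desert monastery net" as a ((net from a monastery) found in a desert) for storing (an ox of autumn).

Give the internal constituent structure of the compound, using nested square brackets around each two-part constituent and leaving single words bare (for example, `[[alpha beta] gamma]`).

[[autumn ox] [desert [monastery net]]]

Whole compound: head "net" (specifically "desert monastery net"), modifier "autumn ox".
Within "autumn ox", the head is "ox" and the modifier is "autumn".
Within "desert monastery net", the head is "net" (specifically "monastery net") and the modifier is "desert".
Within "monastery net", the head is "net" and the modifier is "monastery".
Putting it together: [[autumn ox] [desert [monastery net]]].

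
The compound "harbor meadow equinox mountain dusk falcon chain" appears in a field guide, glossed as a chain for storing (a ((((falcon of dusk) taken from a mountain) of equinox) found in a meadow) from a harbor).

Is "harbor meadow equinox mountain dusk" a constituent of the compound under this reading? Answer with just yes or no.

no

The top-level split is [harbor meadow equinox mountain dusk falcon] [chain]; the full structure is [[harbor [meadow [equinox [mountain [dusk falcon]]]]] chain].
"harbor meadow equinox mountain dusk" straddles a constituent boundary, so it is not a single unit.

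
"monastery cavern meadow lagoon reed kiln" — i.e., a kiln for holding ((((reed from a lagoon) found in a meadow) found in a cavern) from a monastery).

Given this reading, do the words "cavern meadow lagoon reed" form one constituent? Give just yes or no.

The paraphrase groups the words so that "cavern meadow lagoon reed" is one unit: it corresponds to a single parenthesized sub-phrase.
The full structure is [[monastery [cavern [meadow [lagoon reed]]]] kiln], in which [cavern meadow lagoon reed] is a constituent.

yes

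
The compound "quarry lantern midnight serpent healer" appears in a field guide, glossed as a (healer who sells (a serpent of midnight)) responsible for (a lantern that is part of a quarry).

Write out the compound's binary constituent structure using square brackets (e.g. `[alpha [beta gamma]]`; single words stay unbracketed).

[[quarry lantern] [[midnight serpent] healer]]

The outermost head in the paraphrase is "healer" (specifically "midnight serpent healer"), modified by "quarry lantern".
Within "quarry lantern", the head is "lantern" and the modifier is "quarry".
Within "midnight serpent healer", the head is "healer" and the modifier is "midnight serpent".
Within "midnight serpent", the head is "serpent" and the modifier is "midnight".
So the structure is [[quarry lantern] [[midnight serpent] healer]].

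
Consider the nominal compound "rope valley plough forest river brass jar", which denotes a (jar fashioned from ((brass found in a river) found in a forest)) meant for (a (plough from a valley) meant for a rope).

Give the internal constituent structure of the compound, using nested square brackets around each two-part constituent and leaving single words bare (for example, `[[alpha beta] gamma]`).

[[rope [valley plough]] [[forest [river brass]] jar]]

Overall it is a kind of jar (specifically "forest river brass jar"); the modifier is "rope valley plough".
"rope valley plough" → head "plough" (specifically "valley plough"), modifier "rope".
"valley plough" → head "plough", modifier "valley".
"forest river brass jar" → head "jar", modifier "forest river brass".
"forest river brass" → head "brass" (specifically "river brass"), modifier "forest".
"river brass" → head "brass", modifier "river".
Putting it together: [[rope [valley plough]] [[forest [river brass]] jar]].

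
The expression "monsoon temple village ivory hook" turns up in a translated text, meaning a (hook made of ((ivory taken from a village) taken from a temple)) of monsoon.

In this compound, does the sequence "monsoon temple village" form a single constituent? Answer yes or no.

no

The top-level split is [monsoon] [temple village ivory hook]; the full structure is [monsoon [[temple [village ivory]] hook]].
"monsoon temple village" straddles a constituent boundary, so it is not a single unit.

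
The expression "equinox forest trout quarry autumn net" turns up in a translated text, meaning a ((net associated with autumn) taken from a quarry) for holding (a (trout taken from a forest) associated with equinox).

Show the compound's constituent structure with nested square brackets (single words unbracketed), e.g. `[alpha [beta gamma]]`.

[[equinox [forest trout]] [quarry [autumn net]]]

The outermost head in the paraphrase is "net" (specifically "quarry autumn net"), modified by "equinox forest trout".
Within "equinox forest trout", the head is "trout" (specifically "forest trout") and the modifier is "equinox".
Within "forest trout", the head is "trout" and the modifier is "forest".
Within "quarry autumn net", the head is "net" (specifically "autumn net") and the modifier is "quarry".
Within "autumn net", the head is "net" and the modifier is "autumn".
Assembled: [[equinox [forest trout]] [quarry [autumn net]]].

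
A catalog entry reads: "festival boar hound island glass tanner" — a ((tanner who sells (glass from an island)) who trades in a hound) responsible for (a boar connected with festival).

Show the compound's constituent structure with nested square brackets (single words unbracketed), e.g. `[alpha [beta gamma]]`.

[[festival boar] [hound [[island glass] tanner]]]

At the top level: head "tanner" (specifically "hound island glass tanner"); modifier "festival boar".
Within "festival boar", the head is "boar" and the modifier is "festival".
Within "hound island glass tanner", the head is "tanner" (specifically "island glass tanner") and the modifier is "hound".
Within "island glass tanner", the head is "tanner" and the modifier is "island glass".
Within "island glass", the head is "glass" and the modifier is "island".
So the structure is [[festival boar] [hound [[island glass] tanner]]].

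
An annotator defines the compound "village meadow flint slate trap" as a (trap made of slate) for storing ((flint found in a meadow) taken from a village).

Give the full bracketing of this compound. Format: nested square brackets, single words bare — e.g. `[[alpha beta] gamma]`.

[[village [meadow flint]] [slate trap]]

At the top level: head "trap" (specifically "slate trap"); modifier "village meadow flint".
Inside "village meadow flint": head "flint" (specifically "meadow flint"), modifier "village".
Inside "meadow flint": head "flint", modifier "meadow".
Inside "slate trap": head "trap", modifier "slate".
Assembled: [[village [meadow flint]] [slate trap]].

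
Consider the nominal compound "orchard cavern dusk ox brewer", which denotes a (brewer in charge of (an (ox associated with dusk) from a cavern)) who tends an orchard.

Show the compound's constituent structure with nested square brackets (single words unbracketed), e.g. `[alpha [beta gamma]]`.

The outermost head in the paraphrase is "brewer" (specifically "cavern dusk ox brewer"), modified by "orchard".
Inside "cavern dusk ox brewer": head "brewer", modifier "cavern dusk ox".
Inside "cavern dusk ox": head "ox" (specifically "dusk ox"), modifier "cavern".
Inside "dusk ox": head "ox", modifier "dusk".
So the structure is [orchard [[cavern [dusk ox]] brewer]].

[orchard [[cavern [dusk ox]] brewer]]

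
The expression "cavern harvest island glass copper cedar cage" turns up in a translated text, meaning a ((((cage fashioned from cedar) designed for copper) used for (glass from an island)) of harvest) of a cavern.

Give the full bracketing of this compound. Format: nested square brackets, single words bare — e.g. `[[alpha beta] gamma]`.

[cavern [harvest [[island glass] [copper [cedar cage]]]]]

Whole compound: head "cage" (specifically "harvest island glass copper cedar cage"), modifier "cavern".
Within "harvest island glass copper cedar cage", the head is "cage" (specifically "island glass copper cedar cage") and the modifier is "harvest".
Within "island glass copper cedar cage", the head is "cage" (specifically "copper cedar cage") and the modifier is "island glass".
Within "island glass", the head is "glass" and the modifier is "island".
Within "copper cedar cage", the head is "cage" (specifically "cedar cage") and the modifier is "copper".
Within "cedar cage", the head is "cage" and the modifier is "cedar".
So the structure is [cavern [harvest [[island glass] [copper [cedar cage]]]]].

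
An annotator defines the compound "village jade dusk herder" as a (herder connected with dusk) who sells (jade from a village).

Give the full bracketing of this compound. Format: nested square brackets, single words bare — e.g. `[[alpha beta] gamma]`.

[[village jade] [dusk herder]]

Overall it is a kind of herder (specifically "dusk herder"); the modifier is "village jade".
Within "village jade", the head is "jade" and the modifier is "village".
Within "dusk herder", the head is "herder" and the modifier is "dusk".
Assembled: [[village jade] [dusk herder]].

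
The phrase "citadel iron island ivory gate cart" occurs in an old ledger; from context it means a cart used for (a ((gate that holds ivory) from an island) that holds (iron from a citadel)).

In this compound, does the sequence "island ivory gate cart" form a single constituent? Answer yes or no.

The top-level split is [citadel iron island ivory gate] [cart]; the full structure is [[[citadel iron] [island [ivory gate]]] cart].
"island ivory gate cart" straddles a constituent boundary, so it is not a single unit.

no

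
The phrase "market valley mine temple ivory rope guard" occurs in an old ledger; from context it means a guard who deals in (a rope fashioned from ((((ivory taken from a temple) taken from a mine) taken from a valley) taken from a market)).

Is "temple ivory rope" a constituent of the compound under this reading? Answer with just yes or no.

no

The top-level split is [market valley mine temple ivory rope] [guard]; the full structure is [[[market [valley [mine [temple ivory]]]] rope] guard].
"temple ivory rope" straddles a constituent boundary, so it is not a single unit.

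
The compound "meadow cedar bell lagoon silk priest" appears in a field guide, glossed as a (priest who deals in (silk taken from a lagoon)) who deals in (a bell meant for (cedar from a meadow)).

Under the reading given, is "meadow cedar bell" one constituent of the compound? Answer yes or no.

yes

The paraphrase groups the words so that "meadow cedar bell" is one unit: it corresponds to a single parenthesized sub-phrase.
The full structure is [[[meadow cedar] bell] [[lagoon silk] priest]], in which [meadow cedar bell] is a constituent.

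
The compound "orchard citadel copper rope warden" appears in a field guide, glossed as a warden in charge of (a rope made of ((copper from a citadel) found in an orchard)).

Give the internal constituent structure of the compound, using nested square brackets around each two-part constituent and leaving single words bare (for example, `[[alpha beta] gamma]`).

At the top level: head "warden"; modifier "orchard citadel copper rope".
Within "orchard citadel copper rope", the head is "rope" and the modifier is "orchard citadel copper".
Within "orchard citadel copper", the head is "copper" (specifically "citadel copper") and the modifier is "orchard".
Within "citadel copper", the head is "copper" and the modifier is "citadel".
Assembled: [[[orchard [citadel copper]] rope] warden].

[[[orchard [citadel copper]] rope] warden]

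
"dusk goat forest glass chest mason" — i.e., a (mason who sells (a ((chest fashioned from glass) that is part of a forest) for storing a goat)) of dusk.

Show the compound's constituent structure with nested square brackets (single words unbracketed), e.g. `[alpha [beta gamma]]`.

[dusk [[goat [forest [glass chest]]] mason]]

Overall it is a kind of mason (specifically "goat forest glass chest mason"); the modifier is "dusk".
Within "goat forest glass chest mason", the head is "mason" and the modifier is "goat forest glass chest".
Within "goat forest glass chest", the head is "chest" (specifically "forest glass chest") and the modifier is "goat".
Within "forest glass chest", the head is "chest" (specifically "glass chest") and the modifier is "forest".
Within "glass chest", the head is "chest" and the modifier is "glass".
So the structure is [dusk [[goat [forest [glass chest]]] mason]].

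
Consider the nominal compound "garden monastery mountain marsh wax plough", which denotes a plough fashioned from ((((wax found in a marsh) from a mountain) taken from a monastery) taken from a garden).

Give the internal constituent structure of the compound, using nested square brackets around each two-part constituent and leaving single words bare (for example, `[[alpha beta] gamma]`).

[[garden [monastery [mountain [marsh wax]]]] plough]

Whole compound: head "plough", modifier "garden monastery mountain marsh wax".
"garden monastery mountain marsh wax" → head "wax" (specifically "monastery mountain marsh wax"), modifier "garden".
"monastery mountain marsh wax" → head "wax" (specifically "mountain marsh wax"), modifier "monastery".
"mountain marsh wax" → head "wax" (specifically "marsh wax"), modifier "mountain".
"marsh wax" → head "wax", modifier "marsh".
So the structure is [[garden [monastery [mountain [marsh wax]]]] plough].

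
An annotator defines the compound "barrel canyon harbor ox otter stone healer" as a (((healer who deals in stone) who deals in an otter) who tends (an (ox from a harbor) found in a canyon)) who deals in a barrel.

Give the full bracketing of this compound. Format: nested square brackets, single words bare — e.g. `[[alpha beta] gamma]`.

[barrel [[canyon [harbor ox]] [otter [stone healer]]]]

At the top level: head "healer" (specifically "canyon harbor ox otter stone healer"); modifier "barrel".
Inside "canyon harbor ox otter stone healer": head "healer" (specifically "otter stone healer"), modifier "canyon harbor ox".
Inside "canyon harbor ox": head "ox" (specifically "harbor ox"), modifier "canyon".
Inside "harbor ox": head "ox", modifier "harbor".
Inside "otter stone healer": head "healer" (specifically "stone healer"), modifier "otter".
Inside "stone healer": head "healer", modifier "stone".
Putting it together: [barrel [[canyon [harbor ox]] [otter [stone healer]]]].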